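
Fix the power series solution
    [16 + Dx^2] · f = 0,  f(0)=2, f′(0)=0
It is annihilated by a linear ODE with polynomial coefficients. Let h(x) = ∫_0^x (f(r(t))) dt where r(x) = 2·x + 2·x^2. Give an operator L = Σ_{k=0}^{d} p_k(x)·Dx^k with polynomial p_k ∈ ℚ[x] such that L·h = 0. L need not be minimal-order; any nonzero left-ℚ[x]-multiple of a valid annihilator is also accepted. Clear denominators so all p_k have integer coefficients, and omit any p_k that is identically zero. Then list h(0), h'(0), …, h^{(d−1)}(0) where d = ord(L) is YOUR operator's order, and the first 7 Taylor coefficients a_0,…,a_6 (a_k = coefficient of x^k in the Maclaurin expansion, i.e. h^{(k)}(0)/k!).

L = (64 + 384·x + 768·x^2 + 512·x^3)·Dx - 2·Dx^2 + (1 + 2·x)·Dx^3  (order 3).
h: a_k = 0, 2, 0, -64/3, -32, 832/15, 2048/9, …
ICs: h(0) = 0, h′(0) = 2, h′′(0) = 0.

f: a_k = 2, 0, -16, 0, 64/3, 0, -512/45, …
L₀ from L_f via x↦r, Dx↦r'^{-1}Dx.
h=∫₀ˣh₀: take L = L₀·Dx.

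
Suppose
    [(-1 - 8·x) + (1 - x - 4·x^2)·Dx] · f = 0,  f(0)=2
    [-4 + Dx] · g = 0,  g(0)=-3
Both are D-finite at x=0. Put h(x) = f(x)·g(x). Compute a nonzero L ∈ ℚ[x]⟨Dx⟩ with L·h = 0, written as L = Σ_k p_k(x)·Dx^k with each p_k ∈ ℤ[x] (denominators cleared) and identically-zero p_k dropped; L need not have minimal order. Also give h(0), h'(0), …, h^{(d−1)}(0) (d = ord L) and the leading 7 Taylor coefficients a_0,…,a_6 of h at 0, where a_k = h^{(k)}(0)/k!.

f: a_k = 2, 2, 10, 18, 58, 130, 362, …
g: a_k = -3, -12, -24, -32, -32, -128/5, -256/15, …
L₀ := L_f ⊗_s L_g (sym. prod.), ord ≤ 1.
L = (5 + 4·x - 16·x^2) + (-1 + x + 4·x^2)·Dx  (order 1).
h: a_k = -6, -30, -102, -286, -758, -9766/5, -15058/3, …
ICs: h(0) = -6.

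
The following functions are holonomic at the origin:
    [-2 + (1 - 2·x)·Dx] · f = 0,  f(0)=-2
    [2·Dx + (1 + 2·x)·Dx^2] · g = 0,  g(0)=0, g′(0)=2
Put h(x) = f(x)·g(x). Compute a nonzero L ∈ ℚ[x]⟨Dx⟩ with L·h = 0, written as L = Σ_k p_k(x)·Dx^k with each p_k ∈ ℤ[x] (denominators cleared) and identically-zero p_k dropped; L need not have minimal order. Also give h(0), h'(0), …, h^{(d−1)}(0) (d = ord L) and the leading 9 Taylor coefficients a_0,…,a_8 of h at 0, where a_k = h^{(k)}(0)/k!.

f: a_k = -2, -4, -8, -16, -32, -64, -128, -256, -512, …
g: a_k = 0, 2, -2, 8/3, -4, 32/5, -32/3, 128/7, -32, …
Product ⇒ symmetric product L₀, ord ≤ 2.
L = 4 + (2 + 12·x)·Dx + (-1 + 4·x^2)·Dx^2  (order 2).
h: a_k = 0, -4, -4, -40/3, -56/3, -752/15, -1184/15, -20416/105, -34112/105, …
ICs: h(0) = 0, h′(0) = -4.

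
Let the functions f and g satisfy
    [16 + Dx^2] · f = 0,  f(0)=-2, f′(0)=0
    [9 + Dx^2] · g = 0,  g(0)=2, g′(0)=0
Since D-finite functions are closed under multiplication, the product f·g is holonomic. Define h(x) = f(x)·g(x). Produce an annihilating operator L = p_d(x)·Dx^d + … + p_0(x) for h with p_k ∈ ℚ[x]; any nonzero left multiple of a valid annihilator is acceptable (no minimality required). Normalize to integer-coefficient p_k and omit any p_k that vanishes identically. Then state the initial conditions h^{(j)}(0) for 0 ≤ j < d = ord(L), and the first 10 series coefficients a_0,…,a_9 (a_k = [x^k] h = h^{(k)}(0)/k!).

f: a_k = -2, 0, 16, 0, -64/3, 0, 512/45, 0, -1024/315, 0, …
g: a_k = 2, 0, -9, 0, 27/4, 0, -81/40, 0, 729/2240, 0, …
f·g: L₀ = L_f ⊗_s L_g, ord ≤ 2·2.
L = 49 + 50·Dx^2 + Dx^4  (order 4).
h: a_k = -4, 0, 50, 0, -1201/6, 0, 11765/36, 0, -2882401/10080, 0, …
ICs: h(0) = -4, h′(0) = 0, h′′(0) = 100, h′′′(0) = 0.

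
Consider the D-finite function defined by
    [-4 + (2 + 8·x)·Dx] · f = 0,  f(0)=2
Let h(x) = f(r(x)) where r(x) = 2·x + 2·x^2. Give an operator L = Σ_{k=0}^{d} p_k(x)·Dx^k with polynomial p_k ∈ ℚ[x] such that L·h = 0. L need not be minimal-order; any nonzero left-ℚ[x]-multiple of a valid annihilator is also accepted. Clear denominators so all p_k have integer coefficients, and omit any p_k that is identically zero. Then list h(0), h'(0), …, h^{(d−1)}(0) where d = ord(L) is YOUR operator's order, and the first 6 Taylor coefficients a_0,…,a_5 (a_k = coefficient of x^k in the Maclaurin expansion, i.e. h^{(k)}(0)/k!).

f: a_k = 2, 4, -4, 8, -20, 56, …
f∘r: x↦r, Dx↦Dx/r' in L_f ⇒ L₀.
L = (-4 - 8·x) + (1 + 8·x + 8·x^2)·Dx  (order 1).
h: a_k = 2, 8, -8, 32, -144, 704, …
ICs: h(0) = 2.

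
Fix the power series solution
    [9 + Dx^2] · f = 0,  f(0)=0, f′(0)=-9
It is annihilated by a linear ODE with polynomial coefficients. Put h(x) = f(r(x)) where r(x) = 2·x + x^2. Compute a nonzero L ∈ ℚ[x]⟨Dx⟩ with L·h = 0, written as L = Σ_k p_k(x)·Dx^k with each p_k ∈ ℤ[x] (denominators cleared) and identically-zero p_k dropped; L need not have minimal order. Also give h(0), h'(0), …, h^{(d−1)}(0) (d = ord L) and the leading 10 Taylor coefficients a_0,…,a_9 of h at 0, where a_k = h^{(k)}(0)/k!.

L = (36 + 108·x + 108·x^2 + 36·x^3) - Dx + (1 + x)·Dx^2  (order 2).
h: a_k = 0, -18, -9, 108, 162, -567/5, -945/2, -11178/35, 1701/5, 102303/140, …
ICs: h(0) = 0, h′(0) = -18.

f: a_k = 0, -9, 0, 27/2, 0, -243/40, 0, 729/560, 0, -729/4480, …
Change of var in L_f (x↦r) gives L₀.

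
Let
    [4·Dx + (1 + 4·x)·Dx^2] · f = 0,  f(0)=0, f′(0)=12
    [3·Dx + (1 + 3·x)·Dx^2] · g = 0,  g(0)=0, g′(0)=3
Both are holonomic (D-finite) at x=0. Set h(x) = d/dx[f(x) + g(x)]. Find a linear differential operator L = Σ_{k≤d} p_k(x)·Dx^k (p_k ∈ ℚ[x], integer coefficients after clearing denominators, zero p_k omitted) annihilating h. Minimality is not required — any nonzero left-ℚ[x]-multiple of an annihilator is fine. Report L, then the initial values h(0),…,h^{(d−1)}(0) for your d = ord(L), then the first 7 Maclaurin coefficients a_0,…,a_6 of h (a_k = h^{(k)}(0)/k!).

L = 24 + (14 + 48·x)·Dx + (1 + 7·x + 12·x^2)·Dx^2  (order 2).
h: a_k = 15, -57, 219, -849, 3315, -13017, 51339, …
ICs: h(0) = 15, h′(0) = -57.

f: a_k = 0, 12, -24, 64, -192, 3072/5, -2048, …
g: a_k = 0, 3, -9/2, 9, -81/4, 243/5, -243/2, …
f+g: L₀ = lclm(L_f,L_g), ord ≤ 2+2.
h₀' ⇒ L via d/dx closure of L₀.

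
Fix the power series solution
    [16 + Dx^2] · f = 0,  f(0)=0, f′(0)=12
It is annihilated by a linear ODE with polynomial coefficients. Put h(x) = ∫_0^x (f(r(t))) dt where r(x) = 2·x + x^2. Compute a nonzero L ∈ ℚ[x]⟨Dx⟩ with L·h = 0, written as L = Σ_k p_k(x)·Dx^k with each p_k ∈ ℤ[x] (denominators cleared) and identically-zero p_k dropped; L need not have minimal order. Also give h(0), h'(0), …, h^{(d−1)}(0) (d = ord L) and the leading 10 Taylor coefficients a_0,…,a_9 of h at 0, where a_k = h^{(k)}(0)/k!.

f: a_k = 0, 12, 0, -32, 0, 128/5, 0, -1024/105, 0, 2048/945, …
L₀ from L_f via x↦r, Dx↦r'^{-1}Dx.
Integrate: L := L₀·Dx.
L = (64 + 192·x + 192·x^2 + 64·x^3)·Dx - Dx^2 + (1 + x)·Dx^3  (order 3).
h: a_k = 0, 0, 12, 4, -64, -384/5, 1568/15, 288, 10496/105, -50176/135, …
ICs: h(0) = 0, h′(0) = 0, h′′(0) = 24.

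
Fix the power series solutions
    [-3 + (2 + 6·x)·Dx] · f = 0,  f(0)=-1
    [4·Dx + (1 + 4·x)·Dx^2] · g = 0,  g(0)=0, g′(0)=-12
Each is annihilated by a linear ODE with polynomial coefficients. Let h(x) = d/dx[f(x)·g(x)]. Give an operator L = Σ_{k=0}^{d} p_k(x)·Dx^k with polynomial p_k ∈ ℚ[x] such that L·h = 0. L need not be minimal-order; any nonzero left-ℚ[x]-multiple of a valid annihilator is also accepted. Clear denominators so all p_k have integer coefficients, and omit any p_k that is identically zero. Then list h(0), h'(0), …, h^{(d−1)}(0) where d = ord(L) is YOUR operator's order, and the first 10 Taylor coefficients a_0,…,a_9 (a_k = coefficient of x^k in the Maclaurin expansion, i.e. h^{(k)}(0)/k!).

L = (-33 + 72·x + 432·x^2) + (-4 + 324·x + 2160·x^2 + 3456·x^3)·Dx + (4 + 88·x + 612·x^2 + 1728·x^3 + 1728·x^4)·Dx^2  (order 2).
h: a_k = 12, -12, 87/2, -195, 28149/32, -620859/160, 21442563/1280, -159276489/2240, 17087332551/57344, -70921364291/57344, …
ICs: h(0) = 12, h′(0) = -12.

f: a_k = -1, -3/2, 9/8, -27/16, 405/128, -1701/256, 15309/1024, -72171/2048, 2814669/32768, -14073345/65536, …
g: a_k = 0, -12, 24, -64, 192, -3072/5, 2048, -49152/7, 24576, -262144/3, …
L₀ := L_f ⊗_s L_g (sym. prod.), ord ≤ 2.
h=h₀': d/dx-closure on L₀ ⇒ L.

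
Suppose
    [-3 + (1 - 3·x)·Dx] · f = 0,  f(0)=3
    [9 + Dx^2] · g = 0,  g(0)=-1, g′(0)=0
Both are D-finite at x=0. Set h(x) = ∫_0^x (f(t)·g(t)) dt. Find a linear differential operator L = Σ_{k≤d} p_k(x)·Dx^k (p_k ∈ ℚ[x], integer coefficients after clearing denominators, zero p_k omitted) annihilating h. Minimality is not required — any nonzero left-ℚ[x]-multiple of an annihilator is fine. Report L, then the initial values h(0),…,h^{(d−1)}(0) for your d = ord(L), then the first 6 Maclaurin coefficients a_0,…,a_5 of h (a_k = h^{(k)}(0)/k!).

f: a_k = 3, 9, 27, 81, 243, 729, …
g: a_k = -1, 0, 9/2, 0, -27/8, 0, …
L₀ := L_f ⊗_s L_g (sym. prod.), ord ≤ 2.
Integrate: L := L₀·Dx.
L = (-9 + 27·x)·Dx + 6·Dx^2 + (-1 + 3·x)·Dx^3  (order 3).
h: a_k = 0, -3, -9/2, -9/2, -81/8, -1053/40, …
ICs: h(0) = 0, h′(0) = -3, h′′(0) = -9.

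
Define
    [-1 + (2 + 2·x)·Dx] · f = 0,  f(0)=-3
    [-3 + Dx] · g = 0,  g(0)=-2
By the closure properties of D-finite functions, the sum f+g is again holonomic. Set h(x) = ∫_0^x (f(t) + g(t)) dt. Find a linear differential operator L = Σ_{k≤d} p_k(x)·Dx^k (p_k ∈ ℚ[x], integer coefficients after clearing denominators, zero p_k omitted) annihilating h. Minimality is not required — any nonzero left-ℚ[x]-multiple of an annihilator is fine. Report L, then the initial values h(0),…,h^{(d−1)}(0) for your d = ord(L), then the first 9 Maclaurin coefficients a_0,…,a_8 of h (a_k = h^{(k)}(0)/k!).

f: a_k = -3, -3/2, 3/8, -3/16, 15/128, -21/256, 63/1024, -99/2048, 1287/32768, …
g: a_k = -2, -6, -9, -9, -27/4, -81/20, -81/40, -243/280, -729/2240, …
h₀=f+g: left-lcm gives L₀, ord ≤ 2.
∫: right-multiply L₀ by Dx.
L = (21 + 18·x)·Dx + (-37 - 72·x - 36·x^2)·Dx^2 + (10 + 22·x + 12·x^2)·Dx^3  (order 3).
h: a_k = 0, -5, -15/4, -23/8, -147/64, -849/640, -1763/2560, -10053/35840, -65673/573440, …
ICs: h(0) = 0, h′(0) = -5, h′′(0) = -15/2.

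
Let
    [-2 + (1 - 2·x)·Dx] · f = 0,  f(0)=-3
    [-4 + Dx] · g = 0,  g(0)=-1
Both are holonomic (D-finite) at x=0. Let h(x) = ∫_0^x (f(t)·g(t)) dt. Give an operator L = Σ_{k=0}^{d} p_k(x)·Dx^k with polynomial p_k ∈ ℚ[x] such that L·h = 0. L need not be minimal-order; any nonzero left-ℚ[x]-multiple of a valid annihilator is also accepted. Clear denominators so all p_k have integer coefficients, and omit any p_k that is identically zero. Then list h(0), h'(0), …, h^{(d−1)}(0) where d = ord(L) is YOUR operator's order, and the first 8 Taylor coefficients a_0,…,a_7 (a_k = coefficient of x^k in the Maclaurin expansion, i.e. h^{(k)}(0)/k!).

f: a_k = -3, -6, -12, -24, -48, -96, -192, -384, …
g: a_k = -1, -4, -8, -32/3, -32/3, -128/15, -256/45, -1024/315, …
Product ⇒ symmetric product L₀, ord ≤ 1.
∫: right-multiply L₀ by Dx.
L = (6 - 8·x)·Dx + (-1 + 2·x)·Dx^2  (order 2).
h: a_k = 0, 3, 9, 20, 38, 336/5, 1744/15, 21184/105, …
ICs: h(0) = 0, h′(0) = 3.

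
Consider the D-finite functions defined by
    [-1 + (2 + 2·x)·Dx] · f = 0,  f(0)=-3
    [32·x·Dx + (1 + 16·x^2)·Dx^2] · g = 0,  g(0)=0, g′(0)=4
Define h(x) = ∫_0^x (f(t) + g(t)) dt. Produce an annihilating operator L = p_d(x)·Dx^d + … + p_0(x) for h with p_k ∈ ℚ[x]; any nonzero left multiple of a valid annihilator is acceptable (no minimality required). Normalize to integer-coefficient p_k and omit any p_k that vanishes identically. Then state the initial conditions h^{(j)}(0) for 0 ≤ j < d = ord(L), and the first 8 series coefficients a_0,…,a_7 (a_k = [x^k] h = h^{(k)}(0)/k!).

L = (-64 - 160·x + 3072·x^2 + 1536·x^3)·Dx^2 + (-131 - 256·x + 5920·x^2 + 12288·x^3 + 5376·x^4)·Dx^3 + (-2 + 126·x + 192·x^2 + 2112·x^3 + 3584·x^4 + 1536·x^5)·Dx^4  (order 4).
h: a_k = 0, -3, 5/4, 1/8, -1033/192, 3/128, 262039/7680, 9/1024, …
ICs: h(0) = 0, h′(0) = -3, h′′(0) = 5/2, h′′′(0) = 3/4.

f: a_k = -3, -3/2, 3/8, -3/16, 15/128, -21/256, 63/1024, -99/2048, …
g: a_k = 0, 4, 0, -64/3, 0, 1024/5, 0, -16384/7, …
h₀=f+g: left-lcm gives L₀, ord ≤ 3.
h=∫₀ˣh₀: take L = L₀·Dx.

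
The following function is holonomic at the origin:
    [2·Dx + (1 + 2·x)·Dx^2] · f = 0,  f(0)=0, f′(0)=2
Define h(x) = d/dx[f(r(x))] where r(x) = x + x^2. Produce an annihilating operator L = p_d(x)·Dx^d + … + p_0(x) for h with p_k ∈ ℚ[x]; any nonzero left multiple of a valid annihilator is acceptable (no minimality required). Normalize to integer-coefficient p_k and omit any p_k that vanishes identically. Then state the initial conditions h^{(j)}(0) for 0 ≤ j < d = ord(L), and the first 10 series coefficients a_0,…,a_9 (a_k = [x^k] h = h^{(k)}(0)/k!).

f: a_k = 0, 2, -2, 8/3, -4, 32/5, -32/3, 128/7, -32, 512/9, …
f∘r: x↦r, Dx↦Dx/r' in L_f ⇒ L₀.
Derive L from L₀ (diff closure).
L = (4·x + 4·x^2) + (1 + 4·x + 6·x^2 + 4·x^3)·Dx  (order 1).
h: a_k = 2, 0, -4, 8, -8, 0, 16, -32, 32, 0, …
ICs: h(0) = 2.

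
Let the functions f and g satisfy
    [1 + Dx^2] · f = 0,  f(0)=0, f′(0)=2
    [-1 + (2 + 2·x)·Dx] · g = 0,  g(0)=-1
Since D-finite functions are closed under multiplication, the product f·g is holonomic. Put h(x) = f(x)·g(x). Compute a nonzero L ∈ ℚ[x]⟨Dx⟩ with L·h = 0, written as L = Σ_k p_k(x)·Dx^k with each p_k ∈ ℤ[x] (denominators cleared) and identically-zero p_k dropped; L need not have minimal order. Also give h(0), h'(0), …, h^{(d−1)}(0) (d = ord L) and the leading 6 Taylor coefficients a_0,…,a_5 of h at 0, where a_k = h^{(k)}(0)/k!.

f: a_k = 0, 2, 0, -1/3, 0, 1/60, …
g: a_k = -1, -1/2, 1/8, -1/16, 5/128, -7/256, …
Product ⇒ symmetric product L₀, ord ≤ 2.
L = (7 + 8·x + 4·x^2) + (-4 - 4·x)·Dx + (4 + 8·x + 4·x^2)·Dx^2  (order 2).
h: a_k = 0, -2, -1, 7/12, 1/24, 19/960, …
ICs: h(0) = 0, h′(0) = -2.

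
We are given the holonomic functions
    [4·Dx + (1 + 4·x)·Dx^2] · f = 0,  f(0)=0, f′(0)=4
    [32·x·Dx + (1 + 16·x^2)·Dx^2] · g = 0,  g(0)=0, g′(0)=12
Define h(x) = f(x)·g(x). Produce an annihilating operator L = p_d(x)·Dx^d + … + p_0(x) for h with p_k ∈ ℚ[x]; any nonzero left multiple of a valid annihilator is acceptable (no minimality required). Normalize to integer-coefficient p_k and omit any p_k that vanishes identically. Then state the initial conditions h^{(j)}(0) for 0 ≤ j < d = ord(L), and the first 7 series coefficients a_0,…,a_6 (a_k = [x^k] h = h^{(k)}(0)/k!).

f: a_k = 0, 4, -8, 64/3, -64, 1024/5, -2048/3, …
g: a_k = 0, 12, 0, -64, 0, 3072/5, 0, …
L₀ := L_f ⊗_s L_g (sym. prod.), ord ≤ 4.
L = (1536 + 11264·x + 81920·x^2 + 638976·x^3 + 1966080·x^4 + 3407872·x^5 + 4194304·x^7)·Dx + (288 + 7936·x + 78848·x^2 + 495616·x^3 + 2228224·x^4 + 6094848·x^5 + 9175040·x^6 + 3145728·x^7 + 14680064·x^8)·Dx^2 + (48 + 1024·x + 12288·x^2 + 79872·x^3 + 368640·x^4 + 1277952·x^5 + 3145728·x^6 + 4718592·x^7 + 3145728·x^8 + 8388608·x^9)·Dx^3 + (5 + 72·x + 592·x^2 + 3584·x^3 + 16896·x^4 + 61440·x^5 + 172032·x^6 + 393216·x^7 + 589824·x^8 + 524288·x^9 + 1048576·x^10)·Dx^4  (order 4).
h: a_k = 0, 0, 48, -96, 0, -256, 53248/15, …
ICs: h(0) = 0, h′(0) = 0, h′′(0) = 96, h′′′(0) = -576.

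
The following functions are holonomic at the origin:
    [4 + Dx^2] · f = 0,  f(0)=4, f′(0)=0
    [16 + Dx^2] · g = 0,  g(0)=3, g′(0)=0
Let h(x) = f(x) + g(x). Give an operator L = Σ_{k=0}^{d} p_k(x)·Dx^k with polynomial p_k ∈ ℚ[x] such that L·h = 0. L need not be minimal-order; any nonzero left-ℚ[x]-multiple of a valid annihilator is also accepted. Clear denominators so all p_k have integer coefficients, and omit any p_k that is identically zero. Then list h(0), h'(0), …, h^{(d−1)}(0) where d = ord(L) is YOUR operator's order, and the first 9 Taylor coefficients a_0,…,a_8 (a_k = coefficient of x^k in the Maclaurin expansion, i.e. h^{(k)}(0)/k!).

f: a_k = 4, 0, -8, 0, 8/3, 0, -16/45, 0, 8/315, …
g: a_k = 3, 0, -24, 0, 32, 0, -256/15, 0, 512/105, …
Weyl lclm of L_f,L_g ⇒ L₀ (ord ≤ 4).
L = 64 + 20·Dx^2 + Dx^4  (order 4).
h: a_k = 7, 0, -32, 0, 104/3, 0, -784/45, 0, 1544/315, …
ICs: h(0) = 7, h′(0) = 0, h′′(0) = -64, h′′′(0) = 0.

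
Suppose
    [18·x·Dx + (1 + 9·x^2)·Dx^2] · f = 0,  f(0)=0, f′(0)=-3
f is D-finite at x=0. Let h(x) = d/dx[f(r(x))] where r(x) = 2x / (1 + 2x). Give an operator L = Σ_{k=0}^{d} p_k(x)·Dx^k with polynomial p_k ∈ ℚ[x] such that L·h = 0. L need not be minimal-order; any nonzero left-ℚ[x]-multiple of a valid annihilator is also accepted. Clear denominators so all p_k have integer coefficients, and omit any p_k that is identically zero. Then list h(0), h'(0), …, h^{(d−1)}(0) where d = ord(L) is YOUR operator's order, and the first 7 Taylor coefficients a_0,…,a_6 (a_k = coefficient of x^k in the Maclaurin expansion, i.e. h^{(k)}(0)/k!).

f: a_k = 0, -3, 0, 9, 0, -243/5, 0, …
Substitute x→r, Dx→(1/r')Dx; clear ⇒ L₀.
h=h₀': d/dx-closure on L₀ ⇒ L.
L = (4 + 80·x) + (1 + 4·x + 40·x^2)·Dx  (order 1).
h: a_k = -6, 24, 144, -1536, 384, 59904, -254976, …
ICs: h(0) = -6.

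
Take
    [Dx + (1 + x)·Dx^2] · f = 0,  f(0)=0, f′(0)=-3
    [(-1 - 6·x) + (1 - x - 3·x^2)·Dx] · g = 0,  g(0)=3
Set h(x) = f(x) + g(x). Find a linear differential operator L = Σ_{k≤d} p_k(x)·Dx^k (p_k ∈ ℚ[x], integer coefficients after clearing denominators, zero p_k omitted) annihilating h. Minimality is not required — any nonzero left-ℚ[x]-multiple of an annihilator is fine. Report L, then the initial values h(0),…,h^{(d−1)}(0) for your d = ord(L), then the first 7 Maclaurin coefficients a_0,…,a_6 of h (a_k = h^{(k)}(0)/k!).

L = (-58 - 350·x - 636·x^2 - 756·x^3 - 324·x^4)·Dx + (-40 - 364·x - 976·x^2 - 1632·x^3 - 1530·x^4 - 540·x^5)·Dx^2 + (9 + 31·x + 27·x^2 - 115·x^3 - 345·x^4 - 333·x^5 - 108·x^6)·Dx^3  (order 3).
h: a_k = 3, 0, 27/2, 20, 231/4, 597/5, 583/2, …
ICs: h(0) = 3, h′(0) = 0, h′′(0) = 27.

f: a_k = 0, -3, 3/2, -1, 3/4, -3/5, 1/2, …
g: a_k = 3, 3, 12, 21, 57, 120, 291, …
Weyl lclm of L_f,L_g ⇒ L₀ (ord ≤ 3).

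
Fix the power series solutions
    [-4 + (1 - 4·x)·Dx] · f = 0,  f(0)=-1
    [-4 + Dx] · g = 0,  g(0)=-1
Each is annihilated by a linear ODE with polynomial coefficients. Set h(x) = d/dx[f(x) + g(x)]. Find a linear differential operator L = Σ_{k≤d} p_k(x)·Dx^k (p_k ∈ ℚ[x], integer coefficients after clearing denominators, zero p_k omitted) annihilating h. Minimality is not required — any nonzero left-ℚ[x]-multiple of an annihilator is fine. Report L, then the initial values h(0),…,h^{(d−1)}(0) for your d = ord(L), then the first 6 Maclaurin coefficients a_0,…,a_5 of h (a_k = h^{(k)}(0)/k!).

L = (64 + 128·x) + (-20 - 32·x + 64·x^2)·Dx + (1 - 16·x^2)·Dx^2  (order 2).
h: a_k = -8, -48, -224, -3200/3, -15488/3, -369152/15, …
ICs: h(0) = -8, h′(0) = -48.

f: a_k = -1, -4, -16, -64, -256, -1024, …
g: a_k = -1, -4, -8, -32/3, -32/3, -128/15, …
h₀=f+g: left-lcm gives L₀, ord ≤ 2.
Derive L from L₀ (diff closure).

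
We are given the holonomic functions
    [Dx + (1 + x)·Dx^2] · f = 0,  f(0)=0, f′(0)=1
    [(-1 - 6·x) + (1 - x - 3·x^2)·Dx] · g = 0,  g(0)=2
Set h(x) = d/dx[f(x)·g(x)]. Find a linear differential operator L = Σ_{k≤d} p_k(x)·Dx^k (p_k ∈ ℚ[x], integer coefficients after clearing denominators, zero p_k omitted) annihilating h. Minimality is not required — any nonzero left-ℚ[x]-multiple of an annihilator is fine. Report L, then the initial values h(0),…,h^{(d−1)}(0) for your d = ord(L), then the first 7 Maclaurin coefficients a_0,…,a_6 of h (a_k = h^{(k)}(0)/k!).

L = (142 + 378·x + 324·x^2) + (19 + 173·x + 396·x^2 + 252·x^3)·Dx + (-7 - 12·x + 28·x^2 + 69·x^3 + 36·x^4)·Dx^2  (order 2).
h: a_k = 2, 2, 23, 122/3, 1007/6, 1912/5, 34591/30, …
ICs: h(0) = 2, h′(0) = 2.

f: a_k = 0, 1, -1/2, 1/3, -1/4, 1/5, -1/6, …
g: a_k = 2, 2, 8, 14, 38, 80, 194, …
Sym-product of L_f,L_g gives L₀ (≤ ord 2).
h₀' ⇒ L via d/dx closure of L₀.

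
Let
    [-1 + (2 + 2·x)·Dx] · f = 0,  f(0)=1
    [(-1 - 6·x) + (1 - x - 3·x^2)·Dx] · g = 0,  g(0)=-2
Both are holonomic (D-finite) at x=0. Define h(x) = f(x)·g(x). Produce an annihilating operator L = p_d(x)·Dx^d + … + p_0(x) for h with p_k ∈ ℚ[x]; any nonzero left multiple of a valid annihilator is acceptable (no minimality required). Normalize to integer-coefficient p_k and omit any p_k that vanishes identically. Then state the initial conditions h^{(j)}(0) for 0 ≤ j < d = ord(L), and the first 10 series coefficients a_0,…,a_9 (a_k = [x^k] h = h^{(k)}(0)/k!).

L = (3 + 13·x + 9·x^2) + (-2 + 8·x^2 + 6·x^3)·Dx  (order 1).
h: a_k = -2, -3, -35/4, -143/8, -2819/64, -12509/128, -117671/512, -535591/1024, -19865443/16384, -91148337/32768, …
ICs: h(0) = -2.

f: a_k = 1, 1/2, -1/8, 1/16, -5/128, 7/256, -21/1024, 33/2048, -429/32768, 715/65536, …
g: a_k = -2, -2, -8, -14, -38, -80, -194, -434, -1016, -2318, …
L₀ := L_f ⊗_s L_g (sym. prod.), ord ≤ 1.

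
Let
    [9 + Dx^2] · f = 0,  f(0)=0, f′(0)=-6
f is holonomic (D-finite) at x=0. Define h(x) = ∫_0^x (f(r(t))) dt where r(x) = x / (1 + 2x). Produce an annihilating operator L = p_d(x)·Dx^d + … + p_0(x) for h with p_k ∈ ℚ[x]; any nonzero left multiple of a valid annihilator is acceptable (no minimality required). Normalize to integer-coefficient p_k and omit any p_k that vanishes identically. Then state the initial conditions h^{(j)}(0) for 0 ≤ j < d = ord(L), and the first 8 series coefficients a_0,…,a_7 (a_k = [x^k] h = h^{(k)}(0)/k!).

L = 9·Dx + (4 + 24·x + 48·x^2 + 32·x^3)·Dx^2 + (1 + 8·x + 24·x^2 + 32·x^3 + 16·x^4)·Dx^3  (order 3).
h: a_k = 0, 0, -3, 4, -15/4, -6/5, 773/40, -975/14, …
ICs: h(0) = 0, h′(0) = 0, h′′(0) = -6.

f: a_k = 0, -6, 0, 9, 0, -81/20, 0, 243/280, …
L₀ from L_f via x↦r, Dx↦r'^{-1}Dx.
∫: right-multiply L₀ by Dx.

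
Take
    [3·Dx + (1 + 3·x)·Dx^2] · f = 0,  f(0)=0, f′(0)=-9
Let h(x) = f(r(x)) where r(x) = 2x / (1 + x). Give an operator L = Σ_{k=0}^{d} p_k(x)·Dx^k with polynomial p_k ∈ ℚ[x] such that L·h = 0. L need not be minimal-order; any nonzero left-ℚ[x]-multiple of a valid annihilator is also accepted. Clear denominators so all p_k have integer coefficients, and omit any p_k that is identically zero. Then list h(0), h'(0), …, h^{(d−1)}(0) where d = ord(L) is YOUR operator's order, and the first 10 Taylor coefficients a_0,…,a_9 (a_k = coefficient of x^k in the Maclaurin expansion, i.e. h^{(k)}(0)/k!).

f: a_k = 0, -9, 27/2, -27, 243/4, -729/5, 729/2, -6561/7, 19683/8, -6561, …
h₀=f(r): pull back L_f along r ⇒ L₀.
L = (8 + 14·x)·Dx + (1 + 8·x + 7·x^2)·Dx^2  (order 2).
h: a_k = 0, -18, 72, -342, 1800, -50418/5, 58824, -2470626/7, 2161800, -13451202, …
ICs: h(0) = 0, h′(0) = -18.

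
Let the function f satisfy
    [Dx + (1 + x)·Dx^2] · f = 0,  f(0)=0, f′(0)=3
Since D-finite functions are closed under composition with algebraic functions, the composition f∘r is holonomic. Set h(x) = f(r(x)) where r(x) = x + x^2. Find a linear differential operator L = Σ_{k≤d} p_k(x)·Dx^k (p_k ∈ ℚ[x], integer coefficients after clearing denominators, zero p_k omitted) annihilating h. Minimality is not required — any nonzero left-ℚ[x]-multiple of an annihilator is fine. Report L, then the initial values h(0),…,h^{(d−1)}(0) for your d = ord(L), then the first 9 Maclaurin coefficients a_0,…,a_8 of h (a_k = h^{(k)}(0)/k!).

f: a_k = 0, 3, -3/2, 1, -3/4, 3/5, -1/2, 3/7, -3/8, …
h₀=f(r): pull back L_f along r ⇒ L₀.
L = (-1 + 2·x + 2·x^2)·Dx + (1 + 3·x + 3·x^2 + 2·x^3)·Dx^2  (order 2).
h: a_k = 0, 3, 3/2, -2, 3/4, 3/5, -1, 3/7, 3/8, …
ICs: h(0) = 0, h′(0) = 3.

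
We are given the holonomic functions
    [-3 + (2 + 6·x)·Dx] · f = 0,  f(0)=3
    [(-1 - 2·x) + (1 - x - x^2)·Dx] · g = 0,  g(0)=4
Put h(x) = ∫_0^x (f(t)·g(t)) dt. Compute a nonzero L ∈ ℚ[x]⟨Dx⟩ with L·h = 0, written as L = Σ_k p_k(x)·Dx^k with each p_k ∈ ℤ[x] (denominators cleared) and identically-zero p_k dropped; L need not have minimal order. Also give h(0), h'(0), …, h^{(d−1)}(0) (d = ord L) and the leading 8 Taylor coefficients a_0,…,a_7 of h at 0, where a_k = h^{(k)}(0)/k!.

f: a_k = 3, 9/2, -27/8, 81/16, -1215/128, 5103/256, -45927/1024, 216513/2048, …
g: a_k = 4, 4, 8, 12, 20, 32, 52, 84, …
h₀=f·g: eliminate ⇒ L₀, order ≤ 1·1.
h=∫h₀ ⇒ L = L₀·Dx.
L = (5 + 7·x + 9·x^2)·Dx + (-2 - 4·x + 8·x^2 + 6·x^3)·Dx^2  (order 2).
h: a_k = 0, 12, 15, 19/2, 315/16, 2217/160, 4859/128, 30117/1792, …
ICs: h(0) = 0, h′(0) = 12.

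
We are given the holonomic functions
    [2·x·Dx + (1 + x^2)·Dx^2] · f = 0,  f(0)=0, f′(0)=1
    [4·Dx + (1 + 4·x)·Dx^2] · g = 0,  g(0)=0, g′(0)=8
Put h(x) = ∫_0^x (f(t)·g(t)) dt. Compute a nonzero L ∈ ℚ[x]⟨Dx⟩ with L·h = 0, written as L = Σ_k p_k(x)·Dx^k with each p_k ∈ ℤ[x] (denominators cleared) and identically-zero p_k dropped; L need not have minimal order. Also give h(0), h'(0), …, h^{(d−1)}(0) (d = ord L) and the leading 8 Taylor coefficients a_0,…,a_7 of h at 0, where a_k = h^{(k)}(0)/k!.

f: a_k = 0, 1, 0, -1/3, 0, 1/5, 0, -1/7, …
g: a_k = 0, 8, -16, 128/3, -128, 2048/5, -4096/3, 32768/7, …
f·g: L₀ = L_f ⊗_s L_g, ord ≤ 2·2.
Integrate: L := L₀·Dx.
L = (144 + 896·x + 560·x^2 + 2304·x^3 + 1920·x^4 + 3328·x^5 + 256·x^7)·Dx^2 + (132 + 304·x + 2252·x^2 + 4144·x^3 + 8896·x^4 + 5952·x^5 + 8960·x^6 + 192·x^7 + 896·x^8)·Dx^3 + (72 + 376·x + 912·x^2 + 2808·x^3 + 3720·x^4 + 6288·x^5 + 3072·x^6 + 4368·x^7 + 192·x^8 + 512·x^9)·Dx^4 + (5 + 48·x + 178·x^2 + 416·x^3 + 729·x^4 + 720·x^5 + 1008·x^6 + 384·x^7 + 516·x^8 + 32·x^9 + 64·x^10)·Dx^5  (order 5).
h: a_k = 0, 0, 0, 8/3, -4, 8, -184/9, 2552/45, …
ICs: h(0) = 0, h′(0) = 0, h′′(0) = 0, h′′′(0) = 16, h′′′′(0) = -96.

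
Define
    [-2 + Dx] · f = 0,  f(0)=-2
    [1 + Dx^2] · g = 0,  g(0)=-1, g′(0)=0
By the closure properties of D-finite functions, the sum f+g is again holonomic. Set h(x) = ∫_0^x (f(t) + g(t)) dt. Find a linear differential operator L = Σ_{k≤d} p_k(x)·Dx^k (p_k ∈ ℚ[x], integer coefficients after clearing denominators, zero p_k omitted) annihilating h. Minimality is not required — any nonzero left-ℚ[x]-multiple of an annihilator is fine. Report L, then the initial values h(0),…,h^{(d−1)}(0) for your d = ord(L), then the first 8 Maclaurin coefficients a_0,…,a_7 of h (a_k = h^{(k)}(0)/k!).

f: a_k = -2, -4, -4, -8/3, -4/3, -8/15, -8/45, -16/315, …
g: a_k = -1, 0, 1/2, 0, -1/24, 0, 1/720, 0, …
h₀=f+g: left-lcm gives L₀, ord ≤ 3.
h=∫h₀ ⇒ L = L₀·Dx.
L = -2·Dx + Dx^2 - 2·Dx^3 + Dx^4  (order 4).
h: a_k = 0, -3, -2, -7/6, -2/3, -11/40, -4/45, -127/5040, …
ICs: h(0) = 0, h′(0) = -3, h′′(0) = -4, h′′′(0) = -7.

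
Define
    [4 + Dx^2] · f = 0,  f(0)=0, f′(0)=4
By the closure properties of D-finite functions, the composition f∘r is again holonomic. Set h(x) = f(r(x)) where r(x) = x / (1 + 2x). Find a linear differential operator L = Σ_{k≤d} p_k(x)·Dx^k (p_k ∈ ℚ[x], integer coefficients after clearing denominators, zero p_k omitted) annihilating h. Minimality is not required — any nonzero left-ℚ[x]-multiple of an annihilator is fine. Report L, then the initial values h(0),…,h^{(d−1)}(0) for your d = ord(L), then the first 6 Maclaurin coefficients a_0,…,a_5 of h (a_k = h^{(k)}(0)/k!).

L = 4 + (4 + 24·x + 48·x^2 + 32·x^3)·Dx + (1 + 8·x + 24·x^2 + 32·x^3 + 16·x^4)·Dx^2  (order 2).
h: a_k = 0, 4, -8, 40/3, -16, 8/15, …
ICs: h(0) = 0, h′(0) = 4.

f: a_k = 0, 4, 0, -8/3, 0, 8/15, …
L₀ from L_f via x↦r, Dx↦r'^{-1}Dx.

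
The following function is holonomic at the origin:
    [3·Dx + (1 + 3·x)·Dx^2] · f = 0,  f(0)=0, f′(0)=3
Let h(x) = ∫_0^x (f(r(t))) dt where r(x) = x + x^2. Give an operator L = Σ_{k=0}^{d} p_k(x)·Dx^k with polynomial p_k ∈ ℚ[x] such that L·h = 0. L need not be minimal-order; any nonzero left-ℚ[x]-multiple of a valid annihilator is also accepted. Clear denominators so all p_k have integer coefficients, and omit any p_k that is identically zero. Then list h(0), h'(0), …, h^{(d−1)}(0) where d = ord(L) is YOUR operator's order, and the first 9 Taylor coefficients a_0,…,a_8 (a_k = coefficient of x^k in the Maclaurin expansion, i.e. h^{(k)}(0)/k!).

f: a_k = 0, 3, -9/2, 9, -81/4, 243/5, -243/2, 2187/7, -6561/8, …
L₀ from L_f via x↦r, Dx↦r'^{-1}Dx.
h=∫₀ˣh₀: take L = L₀·Dx.
L = (1 + 6·x + 6·x^2)·Dx^2 + (1 + 5·x + 9·x^2 + 6·x^3)·Dx^3  (order 3).
h: a_k = 0, 0, 3/2, -1/2, 0, 9/20, -9/10, 9/7, -81/56, …
ICs: h(0) = 0, h′(0) = 0, h′′(0) = 3.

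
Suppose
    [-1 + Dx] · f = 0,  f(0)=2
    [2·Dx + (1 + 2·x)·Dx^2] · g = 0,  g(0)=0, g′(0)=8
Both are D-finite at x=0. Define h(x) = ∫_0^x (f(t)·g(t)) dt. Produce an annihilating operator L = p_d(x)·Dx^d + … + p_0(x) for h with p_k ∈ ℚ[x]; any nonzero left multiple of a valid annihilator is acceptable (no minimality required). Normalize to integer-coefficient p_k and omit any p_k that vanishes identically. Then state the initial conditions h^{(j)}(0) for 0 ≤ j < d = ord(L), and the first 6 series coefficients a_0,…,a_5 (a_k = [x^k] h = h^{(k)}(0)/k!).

L = (-1 + 2·x)·Dx - 4·x·Dx^2 + (1 + 2·x)·Dx^3  (order 3).
h: a_k = 0, 0, 8, 0, 10/3, -16/5, …
ICs: h(0) = 0, h′(0) = 0, h′′(0) = 16.

f: a_k = 2, 2, 1, 1/3, 1/12, 1/60, …
g: a_k = 0, 8, -8, 32/3, -16, 128/5, …
L₀ := L_f ⊗_s L_g (sym. prod.), ord ≤ 2.
∫: right-multiply L₀ by Dx.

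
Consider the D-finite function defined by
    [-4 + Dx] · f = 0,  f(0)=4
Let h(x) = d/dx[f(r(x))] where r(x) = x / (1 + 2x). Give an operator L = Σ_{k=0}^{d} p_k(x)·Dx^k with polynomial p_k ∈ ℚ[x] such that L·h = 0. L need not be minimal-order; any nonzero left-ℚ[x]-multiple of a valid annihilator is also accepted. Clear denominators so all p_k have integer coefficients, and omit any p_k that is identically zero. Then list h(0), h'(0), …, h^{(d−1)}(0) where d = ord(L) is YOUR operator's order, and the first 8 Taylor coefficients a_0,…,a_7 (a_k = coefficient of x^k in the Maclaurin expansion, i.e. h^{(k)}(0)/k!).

f: a_k = 4, 16, 32, 128/3, 128/3, 512/15, 1024/45, 4096/315, …
Substitute x→r, Dx→(1/r')Dx; clear ⇒ L₀.
Derive L from L₀ (diff closure).
L = -8·x + (-1 - 4·x - 4·x^2)·Dx  (order 1).
h: a_k = 16, 0, -64, 512/3, -256, 2048/15, 5120/9, -262144/105, …
ICs: h(0) = 16.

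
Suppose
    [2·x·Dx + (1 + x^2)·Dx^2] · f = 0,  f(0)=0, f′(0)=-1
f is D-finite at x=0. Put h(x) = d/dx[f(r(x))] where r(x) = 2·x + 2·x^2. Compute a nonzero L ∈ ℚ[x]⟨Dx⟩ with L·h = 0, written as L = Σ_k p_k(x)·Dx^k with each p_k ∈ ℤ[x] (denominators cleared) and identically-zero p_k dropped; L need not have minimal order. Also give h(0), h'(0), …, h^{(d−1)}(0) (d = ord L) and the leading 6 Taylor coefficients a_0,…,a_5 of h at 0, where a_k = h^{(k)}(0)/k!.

f: a_k = 0, -1, 0, 1/3, 0, -1/5, …
h₀=f(r): pull back L_f along r ⇒ L₀.
Differentiate: ansatz ord ≤ ord L₀ ⇒ L.
L = (-2 + 8·x + 32·x^2 + 48·x^3 + 24·x^4) + (1 + 2·x + 4·x^2 + 16·x^3 + 20·x^4 + 8·x^5)·Dx  (order 1).
h: a_k = -2, -4, 8, 32, 8, -176, …
ICs: h(0) = -2.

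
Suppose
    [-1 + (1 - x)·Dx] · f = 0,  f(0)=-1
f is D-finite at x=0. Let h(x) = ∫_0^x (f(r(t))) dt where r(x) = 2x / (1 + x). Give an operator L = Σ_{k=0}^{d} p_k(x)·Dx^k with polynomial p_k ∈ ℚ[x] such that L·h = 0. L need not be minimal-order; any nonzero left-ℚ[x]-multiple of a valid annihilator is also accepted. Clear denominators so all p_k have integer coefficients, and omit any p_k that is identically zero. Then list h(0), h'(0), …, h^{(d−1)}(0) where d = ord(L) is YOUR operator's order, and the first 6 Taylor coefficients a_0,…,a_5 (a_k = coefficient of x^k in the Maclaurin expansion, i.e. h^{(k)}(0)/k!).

f: a_k = -1, -1, -1, -1, -1, -1, …
L₀ from L_f via x↦r, Dx↦r'^{-1}Dx.
∫: right-multiply L₀ by Dx.
L = 2·Dx + (-1 + x^2)·Dx^2  (order 2).
h: a_k = 0, -1, -1, -2/3, -1/2, -2/5, …
ICs: h(0) = 0, h′(0) = -1.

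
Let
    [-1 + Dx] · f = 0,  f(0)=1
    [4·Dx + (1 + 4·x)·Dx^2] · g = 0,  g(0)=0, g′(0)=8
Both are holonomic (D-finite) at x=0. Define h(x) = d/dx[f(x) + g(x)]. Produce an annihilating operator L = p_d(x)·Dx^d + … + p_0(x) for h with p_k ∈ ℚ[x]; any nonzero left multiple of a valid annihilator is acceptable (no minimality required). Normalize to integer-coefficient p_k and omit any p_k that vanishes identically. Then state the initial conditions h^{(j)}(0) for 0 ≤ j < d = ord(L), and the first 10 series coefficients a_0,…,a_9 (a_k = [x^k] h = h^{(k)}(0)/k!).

f: a_k = 1, 1, 1/2, 1/6, 1/24, 1/120, 1/720, 1/5040, 1/40320, 1/362880, …
g: a_k = 0, 8, -16, 128/3, -128, 2048/5, -4096/3, 32768/7, -16384, 524288/9, …
Sum ⇒ L₀ = lclm(L_f,L_g) in ℚ(x)⟨Dx⟩.
h₀' ⇒ L via d/dx closure of L₀.
L = (-36 - 16·x) + (31 - 8·x - 16·x^2)·Dx + (5 + 24·x + 16·x^2)·Dx^2  (order 2).
h: a_k = 9, -31, 257/2, -3071/6, 49153/24, -983039/120, 23592961/720, -660602879/5040, 21139292161/40320, -761014517759/362880, …
ICs: h(0) = 9, h′(0) = -31.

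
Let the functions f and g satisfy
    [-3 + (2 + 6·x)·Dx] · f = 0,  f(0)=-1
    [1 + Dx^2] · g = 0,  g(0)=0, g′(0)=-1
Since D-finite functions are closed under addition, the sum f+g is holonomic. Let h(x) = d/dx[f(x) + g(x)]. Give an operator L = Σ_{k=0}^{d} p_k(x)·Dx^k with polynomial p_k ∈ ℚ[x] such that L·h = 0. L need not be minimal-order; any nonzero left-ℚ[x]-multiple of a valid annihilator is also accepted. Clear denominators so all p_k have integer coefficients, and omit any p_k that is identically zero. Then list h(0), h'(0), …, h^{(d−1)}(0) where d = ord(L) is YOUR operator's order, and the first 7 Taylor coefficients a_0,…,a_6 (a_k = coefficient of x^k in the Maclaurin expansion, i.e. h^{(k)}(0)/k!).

f: a_k = -1, -3/2, 9/8, -27/16, 405/128, -1701/256, 15309/1024, …
g: a_k = 0, -1, 0, 1/6, 0, -1/120, 0, …
h₀=f+g: left-lcm gives L₀, ord ≤ 3.
h=h₀': d/dx-closure on L₀ ⇒ L.
L = (-417 - 72·x - 108·x^2) + (-62 - 234·x - 216·x^2 - 216·x^3)·Dx + (-417 - 72·x - 108·x^2)·Dx^2 + (-62 - 234·x - 216·x^2 - 216·x^3)·Dx^3  (order 3).
h: a_k = -5/2, 9/4, -73/16, 405/32, -25547/768, 45927/512, -22733737/92160, …
ICs: h(0) = -5/2, h′(0) = 9/4, h′′(0) = -73/8.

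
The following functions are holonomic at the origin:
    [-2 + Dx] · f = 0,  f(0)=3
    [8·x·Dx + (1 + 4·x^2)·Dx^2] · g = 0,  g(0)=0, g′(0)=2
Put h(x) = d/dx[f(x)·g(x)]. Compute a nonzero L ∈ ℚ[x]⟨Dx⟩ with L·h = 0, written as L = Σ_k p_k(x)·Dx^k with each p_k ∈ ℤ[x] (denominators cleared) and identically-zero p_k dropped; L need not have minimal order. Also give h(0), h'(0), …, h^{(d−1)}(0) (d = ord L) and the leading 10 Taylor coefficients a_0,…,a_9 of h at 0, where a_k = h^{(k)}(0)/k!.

L = (4 + 40·x - 48·x^2 + 32·x^3) + (-24·x + 32·x^2 - 32·x^3)·Dx + (-1 + 2·x - 4·x^2 + 8·x^3)·Dx^2  (order 2).
h: a_k = 6, 24, 12, -32, 36, 176, -744/5, -14464/21, 4604/7, 2580944/945, …
ICs: h(0) = 6, h′(0) = 24.

f: a_k = 3, 6, 6, 4, 2, 4/5, 4/15, 8/105, 2/105, 4/945, …
g: a_k = 0, 2, 0, -8/3, 0, 32/5, 0, -128/7, 0, 512/9, …
h₀=f·g: eliminate ⇒ L₀, order ≤ 1·2.
Derive L from L₀ (diff closure).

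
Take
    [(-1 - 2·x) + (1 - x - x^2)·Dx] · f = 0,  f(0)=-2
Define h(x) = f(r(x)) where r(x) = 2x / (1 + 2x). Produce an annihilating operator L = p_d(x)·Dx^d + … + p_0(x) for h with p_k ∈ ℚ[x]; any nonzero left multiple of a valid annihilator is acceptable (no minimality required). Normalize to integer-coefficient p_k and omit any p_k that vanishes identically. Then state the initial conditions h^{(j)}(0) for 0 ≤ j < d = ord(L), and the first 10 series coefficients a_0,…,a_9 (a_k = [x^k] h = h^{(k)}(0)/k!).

L = (2 + 12·x) + (-1 - 4·x + 8·x^3)·Dx  (order 1).
h: a_k = -2, -4, -8, 0, -32, 64, -256, 768, -2560, 8192, …
ICs: h(0) = -2.

f: a_k = -2, -2, -4, -6, -10, -16, -26, -42, -68, -110, …
L₀ from L_f via x↦r, Dx↦r'^{-1}Dx.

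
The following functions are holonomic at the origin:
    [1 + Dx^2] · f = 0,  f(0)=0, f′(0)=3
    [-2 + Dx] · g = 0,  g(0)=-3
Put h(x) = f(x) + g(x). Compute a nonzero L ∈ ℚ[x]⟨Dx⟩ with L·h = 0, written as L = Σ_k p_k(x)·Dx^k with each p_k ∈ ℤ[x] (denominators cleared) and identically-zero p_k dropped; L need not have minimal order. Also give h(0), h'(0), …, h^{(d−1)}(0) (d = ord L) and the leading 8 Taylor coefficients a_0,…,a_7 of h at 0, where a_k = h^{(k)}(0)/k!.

L = -2 + Dx - 2·Dx^2 + Dx^3  (order 3).
h: a_k = -3, -3, -6, -9/2, -2, -31/40, -4/15, -43/560, …
ICs: h(0) = -3, h′(0) = -3, h′′(0) = -12.

f: a_k = 0, 3, 0, -1/2, 0, 1/40, 0, -1/1680, …
g: a_k = -3, -6, -6, -4, -2, -4/5, -4/15, -8/105, …
Weyl lclm of L_f,L_g ⇒ L₀ (ord ≤ 3).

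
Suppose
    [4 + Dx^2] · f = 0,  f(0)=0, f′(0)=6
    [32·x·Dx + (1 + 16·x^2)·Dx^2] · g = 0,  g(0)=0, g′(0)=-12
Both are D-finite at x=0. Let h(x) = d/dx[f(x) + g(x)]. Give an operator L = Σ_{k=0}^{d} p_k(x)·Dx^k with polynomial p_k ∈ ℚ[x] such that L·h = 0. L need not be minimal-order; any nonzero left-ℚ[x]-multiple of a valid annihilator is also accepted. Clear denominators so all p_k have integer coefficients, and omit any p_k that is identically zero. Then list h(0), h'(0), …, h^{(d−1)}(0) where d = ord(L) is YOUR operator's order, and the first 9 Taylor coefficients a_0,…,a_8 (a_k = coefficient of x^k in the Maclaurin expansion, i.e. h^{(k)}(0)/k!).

L = (-6016·x + 102400·x^3 + 32768·x^5) + (-28 + 1216·x^2 + 27648·x^4 + 16384·x^6)·Dx + (-1504·x + 25600·x^3 + 8192·x^5)·Dx^2 + (-7 + 304·x^2 + 6912·x^4 + 4096·x^6)·Dx^3  (order 3).
h: a_k = -6, 0, 180, 0, -3068, 0, 737272/15, 0, -82575356/105, …
ICs: h(0) = -6, h′(0) = 0, h′′(0) = 360.

f: a_k = 0, 6, 0, -4, 0, 4/5, 0, -8/105, 0, …
g: a_k = 0, -12, 0, 64, 0, -3072/5, 0, 49152/7, 0, …
h₀=f+g: left-lcm gives L₀, ord ≤ 4.
h=h₀': d/dx-closure on L₀ ⇒ L.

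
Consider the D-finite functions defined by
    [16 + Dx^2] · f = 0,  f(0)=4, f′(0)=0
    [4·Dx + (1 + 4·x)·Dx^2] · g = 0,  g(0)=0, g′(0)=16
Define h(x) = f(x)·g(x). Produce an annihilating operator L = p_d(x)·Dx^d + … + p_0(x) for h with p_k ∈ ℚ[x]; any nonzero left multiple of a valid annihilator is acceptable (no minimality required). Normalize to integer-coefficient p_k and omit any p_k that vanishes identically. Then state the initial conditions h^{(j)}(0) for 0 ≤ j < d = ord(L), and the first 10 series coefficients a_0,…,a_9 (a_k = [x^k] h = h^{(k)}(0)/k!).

L = (-768 + 6144·x + 77824·x^2 + 262144·x^3 + 262144·x^4) + (256 + 5120·x + 24576·x^2 + 32768·x^3)·Dx + (1280·x + 10752·x^2 + 32768·x^3 + 32768·x^4)·Dx^2 + (16 + 320·x + 1536·x^2 + 2048·x^3)·Dx^3 + (3 + 56·x + 368·x^2 + 1024·x^3 + 1024·x^4)·Dx^4  (order 4).
h: a_k = 0, 64, -128, -512/3, 0, 6144/5, -4096, 507904/35, -2424832/45, 37715968/189, …
ICs: h(0) = 0, h′(0) = 64, h′′(0) = -256, h′′′(0) = -1024.

f: a_k = 4, 0, -32, 0, 128/3, 0, -1024/45, 0, 2048/315, 0, …
g: a_k = 0, 16, -32, 256/3, -256, 4096/5, -8192/3, 65536/7, -32768, 1048576/9, …
Sym-product of L_f,L_g gives L₀ (≤ ord 4).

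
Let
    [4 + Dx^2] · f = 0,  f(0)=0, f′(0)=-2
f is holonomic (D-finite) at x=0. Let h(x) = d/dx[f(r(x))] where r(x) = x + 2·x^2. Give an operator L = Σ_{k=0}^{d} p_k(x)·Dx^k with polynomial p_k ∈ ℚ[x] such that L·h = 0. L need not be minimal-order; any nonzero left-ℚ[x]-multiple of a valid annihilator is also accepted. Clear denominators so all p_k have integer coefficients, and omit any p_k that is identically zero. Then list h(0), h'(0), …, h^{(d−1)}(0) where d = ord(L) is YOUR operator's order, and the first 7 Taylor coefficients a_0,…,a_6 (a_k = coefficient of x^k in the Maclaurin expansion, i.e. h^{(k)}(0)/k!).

f: a_k = 0, -2, 0, 4/3, 0, -4/15, 0, …
L₀ from L_f via x↦r, Dx↦r'^{-1}Dx.
Derive L from L₀ (diff closure).
L = (52 + 64·x + 384·x^2 + 1024·x^3 + 1024·x^4) + (-12 - 48·x)·Dx + (1 + 8·x + 16·x^2)·Dx^2  (order 2).
h: a_k = -2, -8, 4, 32, 236/3, 48, -3352/45, …
ICs: h(0) = -2, h′(0) = -8.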